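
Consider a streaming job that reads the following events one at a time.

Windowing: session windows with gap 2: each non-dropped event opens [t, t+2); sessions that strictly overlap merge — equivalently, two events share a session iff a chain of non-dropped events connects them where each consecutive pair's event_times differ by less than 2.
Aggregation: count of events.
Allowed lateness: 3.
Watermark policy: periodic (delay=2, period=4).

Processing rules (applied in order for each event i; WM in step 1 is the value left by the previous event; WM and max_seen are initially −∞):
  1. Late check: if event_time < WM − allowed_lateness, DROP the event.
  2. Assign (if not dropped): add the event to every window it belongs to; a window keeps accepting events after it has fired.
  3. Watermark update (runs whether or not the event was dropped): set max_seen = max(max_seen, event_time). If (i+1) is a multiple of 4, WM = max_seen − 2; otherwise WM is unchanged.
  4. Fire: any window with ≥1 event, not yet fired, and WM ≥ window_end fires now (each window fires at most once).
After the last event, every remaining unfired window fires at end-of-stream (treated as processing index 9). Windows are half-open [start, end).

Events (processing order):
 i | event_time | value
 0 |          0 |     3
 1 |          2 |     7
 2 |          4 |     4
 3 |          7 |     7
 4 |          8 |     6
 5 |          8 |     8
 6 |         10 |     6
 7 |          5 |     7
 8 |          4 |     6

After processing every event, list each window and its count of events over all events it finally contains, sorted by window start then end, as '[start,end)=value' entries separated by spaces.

[0,2)=1 [2,4)=1 [4,7)=2 [7,10)=3 [10,12)=1

i=0 t=0 v=3: → [0,2); WM=−∞
i=1 t=2 v=7: → [2,4); WM=−∞
i=2 t=4 v=4: → [4,6); WM=−∞
i=3 t=7 v=7: → [7,9); WM=5
i=4 t=8 v=6: → [7,10); WM=5
i=5 t=8 v=8: → [7,10); WM=5
i=6 t=10 v=6: → [10,12); WM=5
i=7 t=5 v=7: → [4,7); WM=8
i=8 t=4 v=6: DROP (t<8-3); WM=8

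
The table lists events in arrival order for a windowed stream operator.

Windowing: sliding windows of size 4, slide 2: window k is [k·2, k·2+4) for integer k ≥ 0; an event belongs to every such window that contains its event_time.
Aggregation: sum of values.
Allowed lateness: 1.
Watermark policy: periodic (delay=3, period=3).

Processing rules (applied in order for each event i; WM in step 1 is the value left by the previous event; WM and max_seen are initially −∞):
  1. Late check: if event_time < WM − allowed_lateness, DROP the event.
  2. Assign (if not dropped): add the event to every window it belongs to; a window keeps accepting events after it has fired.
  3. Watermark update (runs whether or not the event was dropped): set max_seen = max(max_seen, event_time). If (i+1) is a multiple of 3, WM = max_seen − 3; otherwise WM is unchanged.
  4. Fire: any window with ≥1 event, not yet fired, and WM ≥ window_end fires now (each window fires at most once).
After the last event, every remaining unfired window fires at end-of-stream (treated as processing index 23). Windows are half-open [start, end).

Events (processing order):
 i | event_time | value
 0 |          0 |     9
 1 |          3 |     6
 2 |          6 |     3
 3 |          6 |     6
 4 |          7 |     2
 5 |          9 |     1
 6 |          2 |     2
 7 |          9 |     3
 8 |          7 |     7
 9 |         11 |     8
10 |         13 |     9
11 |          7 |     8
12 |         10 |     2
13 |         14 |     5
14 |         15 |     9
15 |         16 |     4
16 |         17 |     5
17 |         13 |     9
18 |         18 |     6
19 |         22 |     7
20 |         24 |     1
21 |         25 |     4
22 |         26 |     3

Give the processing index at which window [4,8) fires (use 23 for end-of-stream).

i=0 t=0 v=9: → [0,4); WM=−∞
i=1 t=3 v=6: → [2,6),[0,4); WM=−∞
i=2 t=6 v=3: → [6,10),[4,8); WM=3
i=3 t=6 v=6: → [6,10),[4,8); WM=3
i=4 t=7 v=2: → [6,10),[4,8); WM=3
i=5 t=9 v=1: → [8,12),[6,10); WM=6; [0,4) fires=15 [2,6) fires=6
i=6 t=2 v=2: DROP (t<6-1); WM=6
i=7 t=9 v=3: → [8,12),[6,10); WM=6
i=8 t=7 v=7: → [6,10),[4,8); WM=6
i=9 t=11 v=8: → [10,14),[8,12); WM=6
i=10 t=13 v=9: → [12,16),[10,14); WM=6
i=11 t=7 v=8: → [6,10),[4,8); WM=10; [4,8) fires=26 [6,10) fires=30
i=12 t=10 v=2: → [10,14),[8,12); WM=10
i=13 t=14 v=5: → [14,18),[12,16); WM=10
i=14 t=15 v=9: → [14,18),[12,16); WM=12; [8,12) fires=14
i=15 t=16 v=4: → [16,20),[14,18); WM=12
i=16 t=17 v=5: → [16,20),[14,18); WM=12
i=17 t=13 v=9: → [12,16),[10,14); WM=14; [10,14) fires=28
i=18 t=18 v=6: → [18,22),[16,20); WM=14
i=19 t=22 v=7: → [22,26),[20,24); WM=14
i=20 t=24 v=1: → [24,28),[22,26); WM=21; [12,16) fires=32 [14,18) fires=23 [16,20) fires=15
i=21 t=25 v=4: → [24,28),[22,26); WM=21
i=22 t=26 v=3: → [26,30),[24,28); WM=21

11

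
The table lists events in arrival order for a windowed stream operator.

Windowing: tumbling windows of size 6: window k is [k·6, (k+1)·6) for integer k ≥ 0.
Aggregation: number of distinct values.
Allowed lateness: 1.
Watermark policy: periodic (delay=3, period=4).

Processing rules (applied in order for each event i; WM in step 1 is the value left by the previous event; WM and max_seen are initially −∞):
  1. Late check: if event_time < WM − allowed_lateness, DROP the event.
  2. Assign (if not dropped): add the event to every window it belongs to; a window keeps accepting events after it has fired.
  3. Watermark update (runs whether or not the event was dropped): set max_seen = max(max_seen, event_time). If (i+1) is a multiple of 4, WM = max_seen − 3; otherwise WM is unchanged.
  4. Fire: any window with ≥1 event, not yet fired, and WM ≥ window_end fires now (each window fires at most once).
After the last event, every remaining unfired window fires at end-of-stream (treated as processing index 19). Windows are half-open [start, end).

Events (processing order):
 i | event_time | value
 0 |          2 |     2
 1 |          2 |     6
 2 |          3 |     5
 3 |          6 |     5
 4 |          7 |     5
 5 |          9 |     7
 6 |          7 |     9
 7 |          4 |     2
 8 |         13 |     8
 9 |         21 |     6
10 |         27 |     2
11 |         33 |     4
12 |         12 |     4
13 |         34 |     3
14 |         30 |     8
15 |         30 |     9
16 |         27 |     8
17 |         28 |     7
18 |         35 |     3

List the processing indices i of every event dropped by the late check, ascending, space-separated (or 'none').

12 16 17

i=0 t=2 v=2: → [0,6); WM=−∞
i=1 t=2 v=6: → [0,6); WM=−∞
i=2 t=3 v=5: → [0,6); WM=−∞
i=3 t=6 v=5: → [6,12); WM=3
i=4 t=7 v=5: → [6,12); WM=3
i=5 t=9 v=7: → [6,12); WM=3
i=6 t=7 v=9: → [6,12); WM=3
i=7 t=4 v=2: → [0,6); WM=6; [0,6) fires=3
i=8 t=13 v=8: → [12,18); WM=6
i=9 t=21 v=6: → [18,24); WM=6
i=10 t=27 v=2: → [24,30); WM=6
i=11 t=33 v=4: → [30,36); WM=30; [6,12) fires=3 [12,18) fires=1 [18,24) fires=1 [24,30) fires=1
i=12 t=12 v=4: DROP (t<30-1); WM=30
i=13 t=34 v=3: → [30,36); WM=30
i=14 t=30 v=8: → [30,36); WM=30
i=15 t=30 v=9: → [30,36); WM=31
i=16 t=27 v=8: DROP (t<31-1); WM=31
i=17 t=28 v=7: DROP (t<31-1); WM=31
i=18 t=35 v=3: → [30,36); WM=31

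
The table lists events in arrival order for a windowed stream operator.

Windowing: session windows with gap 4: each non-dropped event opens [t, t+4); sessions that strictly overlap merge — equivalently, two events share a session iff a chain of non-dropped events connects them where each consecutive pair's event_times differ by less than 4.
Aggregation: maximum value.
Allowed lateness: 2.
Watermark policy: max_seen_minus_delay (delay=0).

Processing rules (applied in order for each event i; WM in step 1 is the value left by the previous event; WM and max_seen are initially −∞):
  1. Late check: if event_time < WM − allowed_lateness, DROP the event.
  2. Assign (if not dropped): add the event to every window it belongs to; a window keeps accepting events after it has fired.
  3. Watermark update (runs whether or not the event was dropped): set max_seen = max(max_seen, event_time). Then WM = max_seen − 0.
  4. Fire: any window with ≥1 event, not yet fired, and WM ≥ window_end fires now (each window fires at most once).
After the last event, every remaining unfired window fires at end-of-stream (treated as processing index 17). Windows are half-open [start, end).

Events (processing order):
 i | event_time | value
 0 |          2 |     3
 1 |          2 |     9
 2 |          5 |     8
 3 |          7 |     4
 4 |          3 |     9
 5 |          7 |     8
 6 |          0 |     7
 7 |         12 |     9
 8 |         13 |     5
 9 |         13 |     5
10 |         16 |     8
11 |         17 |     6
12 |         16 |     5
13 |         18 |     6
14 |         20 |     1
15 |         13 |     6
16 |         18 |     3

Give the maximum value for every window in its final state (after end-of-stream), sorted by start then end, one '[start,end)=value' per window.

[2,11)=9 [12,24)=9

i=0 t=2 v=3: → [2,6); WM=2
i=1 t=2 v=9: → [2,6); WM=2
i=2 t=5 v=8: → [2,9); WM=5
i=3 t=7 v=4: → [2,11); WM=7
i=4 t=3 v=9: DROP (t<7-2); WM=7
i=5 t=7 v=8: → [2,11); WM=7
i=6 t=0 v=7: DROP (t<7-2); WM=7
i=7 t=12 v=9: → [12,16); WM=12
i=8 t=13 v=5: → [12,17); WM=13
i=9 t=13 v=5: → [12,17); WM=13
i=10 t=16 v=8: → [12,20); WM=16
i=11 t=17 v=6: → [12,21); WM=17
i=12 t=16 v=5: → [12,21); WM=17
i=13 t=18 v=6: → [12,22); WM=18
i=14 t=20 v=1: → [12,24); WM=20
i=15 t=13 v=6: DROP (t<20-2); WM=20
i=16 t=18 v=3: → [12,24); WM=20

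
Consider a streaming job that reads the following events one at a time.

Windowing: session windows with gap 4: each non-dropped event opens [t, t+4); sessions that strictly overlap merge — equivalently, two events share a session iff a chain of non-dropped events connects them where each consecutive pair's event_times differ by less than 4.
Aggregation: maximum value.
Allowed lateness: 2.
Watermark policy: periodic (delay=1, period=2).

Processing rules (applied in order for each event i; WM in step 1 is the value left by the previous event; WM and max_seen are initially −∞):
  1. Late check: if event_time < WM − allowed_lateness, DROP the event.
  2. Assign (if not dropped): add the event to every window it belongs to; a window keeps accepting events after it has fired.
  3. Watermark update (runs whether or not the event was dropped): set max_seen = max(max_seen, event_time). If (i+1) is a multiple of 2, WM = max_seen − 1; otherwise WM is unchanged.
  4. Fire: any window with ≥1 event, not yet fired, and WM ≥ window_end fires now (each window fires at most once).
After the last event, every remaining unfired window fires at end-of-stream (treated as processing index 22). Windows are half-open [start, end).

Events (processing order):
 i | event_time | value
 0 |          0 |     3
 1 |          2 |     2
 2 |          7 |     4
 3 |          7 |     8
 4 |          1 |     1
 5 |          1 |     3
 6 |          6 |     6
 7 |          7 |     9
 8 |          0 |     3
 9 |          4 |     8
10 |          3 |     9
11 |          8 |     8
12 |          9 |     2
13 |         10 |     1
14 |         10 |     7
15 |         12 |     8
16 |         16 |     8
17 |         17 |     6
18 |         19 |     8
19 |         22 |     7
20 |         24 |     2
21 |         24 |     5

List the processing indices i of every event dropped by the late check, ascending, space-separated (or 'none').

i=0 t=0 v=3: → [0,4); WM=−∞
i=1 t=2 v=2: → [0,6); WM=1
i=2 t=7 v=4: → [7,11); WM=1
i=3 t=7 v=8: → [7,11); WM=6
i=4 t=1 v=1: DROP (t<6-2); WM=6
i=5 t=1 v=3: DROP (t<6-2); WM=6
i=6 t=6 v=6: → [6,11); WM=6
i=7 t=7 v=9: → [6,11); WM=6
i=8 t=0 v=3: DROP (t<6-2); WM=6
i=9 t=4 v=8: → [0,11); WM=6
i=10 t=3 v=9: DROP (t<6-2); WM=6
i=11 t=8 v=8: → [0,12); WM=7
i=12 t=9 v=2: → [0,13); WM=7
i=13 t=10 v=1: → [0,14); WM=9
i=14 t=10 v=7: → [0,14); WM=9
i=15 t=12 v=8: → [0,16); WM=11
i=16 t=16 v=8: → [16,20); WM=11
i=17 t=17 v=6: → [16,21); WM=16
i=18 t=19 v=8: → [16,23); WM=16
i=19 t=22 v=7: → [16,26); WM=21
i=20 t=24 v=2: → [16,28); WM=21
i=21 t=24 v=5: → [16,28); WM=23

4 5 8 10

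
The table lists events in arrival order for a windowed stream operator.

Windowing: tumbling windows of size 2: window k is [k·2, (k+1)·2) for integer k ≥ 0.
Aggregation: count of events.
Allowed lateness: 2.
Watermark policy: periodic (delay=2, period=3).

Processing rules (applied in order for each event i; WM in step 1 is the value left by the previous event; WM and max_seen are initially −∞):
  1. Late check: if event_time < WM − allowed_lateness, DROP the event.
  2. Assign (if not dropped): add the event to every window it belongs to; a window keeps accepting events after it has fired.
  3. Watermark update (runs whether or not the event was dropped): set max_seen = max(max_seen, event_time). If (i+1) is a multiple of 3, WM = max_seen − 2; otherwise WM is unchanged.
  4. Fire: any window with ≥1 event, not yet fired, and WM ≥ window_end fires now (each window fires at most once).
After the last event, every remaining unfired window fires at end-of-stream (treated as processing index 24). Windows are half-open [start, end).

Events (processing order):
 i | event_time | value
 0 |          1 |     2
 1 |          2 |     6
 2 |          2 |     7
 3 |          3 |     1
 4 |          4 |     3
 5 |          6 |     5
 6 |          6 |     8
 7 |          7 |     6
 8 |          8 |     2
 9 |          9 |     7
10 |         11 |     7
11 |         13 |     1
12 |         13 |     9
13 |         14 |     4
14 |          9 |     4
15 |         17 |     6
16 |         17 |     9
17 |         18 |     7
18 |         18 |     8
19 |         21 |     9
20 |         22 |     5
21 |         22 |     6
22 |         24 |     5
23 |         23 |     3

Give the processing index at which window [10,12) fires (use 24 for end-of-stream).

14

i=0 t=1 v=2: → [0,2); WM=−∞
i=1 t=2 v=6: → [2,4); WM=−∞
i=2 t=2 v=7: → [2,4); WM=0
i=3 t=3 v=1: → [2,4); WM=0
i=4 t=4 v=3: → [4,6); WM=0
i=5 t=6 v=5: → [6,8); WM=4; [0,2) fires=1 [2,4) fires=3
i=6 t=6 v=8: → [6,8); WM=4
i=7 t=7 v=6: → [6,8); WM=4
i=8 t=8 v=2: → [8,10); WM=6; [4,6) fires=1
i=9 t=9 v=7: → [8,10); WM=6
i=10 t=11 v=7: → [10,12); WM=6
i=11 t=13 v=1: → [12,14); WM=11; [6,8) fires=3 [8,10) fires=2
i=12 t=13 v=9: → [12,14); WM=11
i=13 t=14 v=4: → [14,16); WM=11
i=14 t=9 v=4: → [8,10); WM=12; [10,12) fires=1
i=15 t=17 v=6: → [16,18); WM=12
i=16 t=17 v=9: → [16,18); WM=12
i=17 t=18 v=7: → [18,20); WM=16; [12,14) fires=2 [14,16) fires=1
i=18 t=18 v=8: → [18,20); WM=16
i=19 t=21 v=9: → [20,22); WM=16
i=20 t=22 v=5: → [22,24); WM=20; [16,18) fires=2 [18,20) fires=2
i=21 t=22 v=6: → [22,24); WM=20
i=22 t=24 v=5: → [24,26); WM=20
i=23 t=23 v=3: → [22,24); WM=22; [20,22) fires=1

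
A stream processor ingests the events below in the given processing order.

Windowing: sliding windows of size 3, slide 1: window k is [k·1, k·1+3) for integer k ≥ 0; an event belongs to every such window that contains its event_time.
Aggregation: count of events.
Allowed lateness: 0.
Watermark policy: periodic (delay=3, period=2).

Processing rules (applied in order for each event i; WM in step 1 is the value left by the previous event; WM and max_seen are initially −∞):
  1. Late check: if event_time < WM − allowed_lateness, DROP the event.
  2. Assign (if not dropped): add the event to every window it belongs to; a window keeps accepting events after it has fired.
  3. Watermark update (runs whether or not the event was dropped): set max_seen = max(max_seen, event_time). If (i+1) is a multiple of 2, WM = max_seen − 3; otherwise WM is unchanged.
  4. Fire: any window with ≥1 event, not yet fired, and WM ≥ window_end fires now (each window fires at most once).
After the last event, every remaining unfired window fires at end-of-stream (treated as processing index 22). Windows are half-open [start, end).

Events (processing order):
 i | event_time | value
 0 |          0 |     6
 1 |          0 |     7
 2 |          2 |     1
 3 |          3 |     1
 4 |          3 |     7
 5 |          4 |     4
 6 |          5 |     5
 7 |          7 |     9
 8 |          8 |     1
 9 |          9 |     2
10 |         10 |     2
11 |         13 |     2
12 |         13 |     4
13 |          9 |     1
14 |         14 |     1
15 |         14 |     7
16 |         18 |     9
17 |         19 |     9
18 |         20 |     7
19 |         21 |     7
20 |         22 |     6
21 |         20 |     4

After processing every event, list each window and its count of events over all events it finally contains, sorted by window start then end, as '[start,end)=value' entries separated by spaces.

[0,3)=3 [1,4)=3 [2,5)=4 [3,6)=4 [4,7)=2 [5,8)=2 [6,9)=2 [7,10)=3 [8,11)=3 [9,12)=2 [10,13)=1 [11,14)=2 [12,15)=4 [13,16)=4 [14,17)=2 [16,19)=1 [17,20)=2 [18,21)=4 [19,22)=4 [20,23)=4 [21,24)=2 [22,25)=1

i=0 t=0 v=6: → [0,3); WM=−∞
i=1 t=0 v=7: → [0,3); WM=-3
i=2 t=2 v=1: → [2,5),[1,4),[0,3); WM=-3
i=3 t=3 v=1: → [3,6),[2,5),[1,4); WM=0
i=4 t=3 v=7: → [3,6),[2,5),[1,4); WM=0
i=5 t=4 v=4: → [4,7),[3,6),[2,5); WM=1
i=6 t=5 v=5: → [5,8),[4,7),[3,6); WM=1
i=7 t=7 v=9: → [7,10),[6,9),[5,8); WM=4; [0,3) fires=3 [1,4) fires=3
i=8 t=8 v=1: → [8,11),[7,10),[6,9); WM=4
i=9 t=9 v=2: → [9,12),[8,11),[7,10); WM=6; [2,5) fires=4 [3,6) fires=4
i=10 t=10 v=2: → [10,13),[9,12),[8,11); WM=6
i=11 t=13 v=2: → [13,16),[12,15),[11,14); WM=10; [4,7) fires=2 [5,8) fires=2 [6,9) fires=2 [7,10) fires=3
i=12 t=13 v=4: → [13,16),[12,15),[11,14); WM=10
i=13 t=9 v=1: DROP (t<10-0); WM=10
i=14 t=14 v=1: → [14,17),[13,16),[12,15); WM=10
i=15 t=14 v=7: → [14,17),[13,16),[12,15); WM=11; [8,11) fires=3
i=16 t=18 v=9: → [18,21),[17,20),[16,19); WM=11
i=17 t=19 v=9: → [19,22),[18,21),[17,20); WM=16; [9,12) fires=2 [10,13) fires=1 [11,14) fires=2 [12,15) fires=4 [13,16) fires=4
i=18 t=20 v=7: → [20,23),[19,22),[18,21); WM=16
i=19 t=21 v=7: → [21,24),[20,23),[19,22); WM=18; [14,17) fires=2
i=20 t=22 v=6: → [22,25),[21,24),[20,23); WM=18
i=21 t=20 v=4: → [20,23),[19,22),[18,21); WM=19; [16,19) fires=1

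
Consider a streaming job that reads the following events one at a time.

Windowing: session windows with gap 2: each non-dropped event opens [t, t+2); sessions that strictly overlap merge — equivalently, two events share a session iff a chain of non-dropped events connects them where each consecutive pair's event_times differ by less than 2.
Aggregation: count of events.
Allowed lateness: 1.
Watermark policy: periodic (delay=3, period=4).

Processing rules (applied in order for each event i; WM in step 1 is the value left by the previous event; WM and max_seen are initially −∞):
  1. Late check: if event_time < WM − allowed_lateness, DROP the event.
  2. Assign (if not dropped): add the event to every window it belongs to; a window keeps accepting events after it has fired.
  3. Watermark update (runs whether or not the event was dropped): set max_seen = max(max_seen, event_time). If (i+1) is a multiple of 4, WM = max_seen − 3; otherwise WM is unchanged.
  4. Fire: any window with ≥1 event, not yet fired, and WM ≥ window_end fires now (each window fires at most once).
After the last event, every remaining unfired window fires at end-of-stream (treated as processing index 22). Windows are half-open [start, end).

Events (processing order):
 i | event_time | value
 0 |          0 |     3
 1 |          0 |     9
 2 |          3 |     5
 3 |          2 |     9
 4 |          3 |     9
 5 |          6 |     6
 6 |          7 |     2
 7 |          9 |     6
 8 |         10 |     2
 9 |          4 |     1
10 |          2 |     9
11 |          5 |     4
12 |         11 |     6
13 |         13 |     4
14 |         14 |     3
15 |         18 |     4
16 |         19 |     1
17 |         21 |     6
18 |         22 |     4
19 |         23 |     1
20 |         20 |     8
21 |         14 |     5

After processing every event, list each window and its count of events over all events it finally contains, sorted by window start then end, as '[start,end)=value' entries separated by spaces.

i=0 t=0 v=3: → [0,2); WM=−∞
i=1 t=0 v=9: → [0,2); WM=−∞
i=2 t=3 v=5: → [3,5); WM=−∞
i=3 t=2 v=9: → [2,5); WM=0
i=4 t=3 v=9: → [2,5); WM=0
i=5 t=6 v=6: → [6,8); WM=0
i=6 t=7 v=2: → [6,9); WM=0
i=7 t=9 v=6: → [9,11); WM=6
i=8 t=10 v=2: → [9,12); WM=6
i=9 t=4 v=1: DROP (t<6-1); WM=6
i=10 t=2 v=9: DROP (t<6-1); WM=6
i=11 t=5 v=4: → [5,9); WM=7
i=12 t=11 v=6: → [9,13); WM=7
i=13 t=13 v=4: → [13,15); WM=7
i=14 t=14 v=3: → [13,16); WM=7
i=15 t=18 v=4: → [18,20); WM=15
i=16 t=19 v=1: → [18,21); WM=15
i=17 t=21 v=6: → [21,23); WM=15
i=18 t=22 v=4: → [21,24); WM=15
i=19 t=23 v=1: → [21,25); WM=20
i=20 t=20 v=8: → [18,25); WM=20
i=21 t=14 v=5: DROP (t<20-1); WM=20

[0,2)=2 [2,5)=3 [5,9)=3 [9,13)=3 [13,16)=2 [18,25)=6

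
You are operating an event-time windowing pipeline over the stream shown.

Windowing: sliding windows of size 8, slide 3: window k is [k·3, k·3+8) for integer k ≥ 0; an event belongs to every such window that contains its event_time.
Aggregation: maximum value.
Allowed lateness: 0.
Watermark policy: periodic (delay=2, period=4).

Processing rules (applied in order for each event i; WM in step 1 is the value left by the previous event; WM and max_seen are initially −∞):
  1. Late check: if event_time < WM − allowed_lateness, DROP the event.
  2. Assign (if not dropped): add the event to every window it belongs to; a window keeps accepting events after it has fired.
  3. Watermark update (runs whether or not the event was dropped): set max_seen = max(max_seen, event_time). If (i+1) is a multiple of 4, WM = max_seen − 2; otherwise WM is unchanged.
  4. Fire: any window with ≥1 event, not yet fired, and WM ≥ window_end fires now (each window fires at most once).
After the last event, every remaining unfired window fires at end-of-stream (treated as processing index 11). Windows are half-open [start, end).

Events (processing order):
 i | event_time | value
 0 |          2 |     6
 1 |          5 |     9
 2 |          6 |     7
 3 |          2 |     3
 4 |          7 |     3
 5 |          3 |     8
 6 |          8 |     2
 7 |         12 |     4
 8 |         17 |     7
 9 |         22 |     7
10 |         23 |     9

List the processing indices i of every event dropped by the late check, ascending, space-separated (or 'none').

5

i=0 t=2 v=6: → [0,8); WM=−∞
i=1 t=5 v=9: → [3,11),[0,8); WM=−∞
i=2 t=6 v=7: → [6,14),[3,11),[0,8); WM=−∞
i=3 t=2 v=3: → [0,8); WM=4
i=4 t=7 v=3: → [6,14),[3,11),[0,8); WM=4
i=5 t=3 v=8: DROP (t<4-0); WM=4
i=6 t=8 v=2: → [6,14),[3,11); WM=4
i=7 t=12 v=4: → [12,20),[9,17),[6,14); WM=10; [0,8) fires=9
i=8 t=17 v=7: → [15,23),[12,20); WM=10
i=9 t=22 v=7: → [21,29),[18,26),[15,23); WM=10
i=10 t=23 v=9: → [21,29),[18,26); WM=10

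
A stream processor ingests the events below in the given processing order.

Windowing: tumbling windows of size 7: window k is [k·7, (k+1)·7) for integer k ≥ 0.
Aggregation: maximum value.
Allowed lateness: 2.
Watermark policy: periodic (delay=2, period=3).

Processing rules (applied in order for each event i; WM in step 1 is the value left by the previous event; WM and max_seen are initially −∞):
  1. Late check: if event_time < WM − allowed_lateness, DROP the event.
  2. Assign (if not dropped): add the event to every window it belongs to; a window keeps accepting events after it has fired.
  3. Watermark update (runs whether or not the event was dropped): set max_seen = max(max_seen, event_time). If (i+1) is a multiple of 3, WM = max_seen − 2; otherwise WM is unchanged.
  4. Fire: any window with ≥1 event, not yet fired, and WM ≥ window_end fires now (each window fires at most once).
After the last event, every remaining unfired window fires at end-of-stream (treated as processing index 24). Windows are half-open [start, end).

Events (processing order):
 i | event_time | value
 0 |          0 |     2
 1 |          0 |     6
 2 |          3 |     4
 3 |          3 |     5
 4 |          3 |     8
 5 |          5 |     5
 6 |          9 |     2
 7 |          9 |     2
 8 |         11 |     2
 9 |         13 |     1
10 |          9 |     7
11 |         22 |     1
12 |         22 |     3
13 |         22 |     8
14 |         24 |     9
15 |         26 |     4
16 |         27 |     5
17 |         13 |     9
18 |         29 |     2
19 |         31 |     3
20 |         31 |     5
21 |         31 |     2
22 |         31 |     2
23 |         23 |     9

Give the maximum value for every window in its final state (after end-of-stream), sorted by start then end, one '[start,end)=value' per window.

i=0 t=0 v=2: → [0,7); WM=−∞
i=1 t=0 v=6: → [0,7); WM=−∞
i=2 t=3 v=4: → [0,7); WM=1
i=3 t=3 v=5: → [0,7); WM=1
i=4 t=3 v=8: → [0,7); WM=1
i=5 t=5 v=5: → [0,7); WM=3
i=6 t=9 v=2: → [7,14); WM=3
i=7 t=9 v=2: → [7,14); WM=3
i=8 t=11 v=2: → [7,14); WM=9; [0,7) fires=8
i=9 t=13 v=1: → [7,14); WM=9
i=10 t=9 v=7: → [7,14); WM=9
i=11 t=22 v=1: → [21,28); WM=20; [7,14) fires=7
i=12 t=22 v=3: → [21,28); WM=20
i=13 t=22 v=8: → [21,28); WM=20
i=14 t=24 v=9: → [21,28); WM=22
i=15 t=26 v=4: → [21,28); WM=22
i=16 t=27 v=5: → [21,28); WM=22
i=17 t=13 v=9: DROP (t<22-2); WM=25
i=18 t=29 v=2: → [28,35); WM=25
i=19 t=31 v=3: → [28,35); WM=25
i=20 t=31 v=5: → [28,35); WM=29; [21,28) fires=9
i=21 t=31 v=2: → [28,35); WM=29
i=22 t=31 v=2: → [28,35); WM=29
i=23 t=23 v=9: DROP (t<29-2); WM=29

[0,7)=8 [7,14)=7 [21,28)=9 [28,35)=5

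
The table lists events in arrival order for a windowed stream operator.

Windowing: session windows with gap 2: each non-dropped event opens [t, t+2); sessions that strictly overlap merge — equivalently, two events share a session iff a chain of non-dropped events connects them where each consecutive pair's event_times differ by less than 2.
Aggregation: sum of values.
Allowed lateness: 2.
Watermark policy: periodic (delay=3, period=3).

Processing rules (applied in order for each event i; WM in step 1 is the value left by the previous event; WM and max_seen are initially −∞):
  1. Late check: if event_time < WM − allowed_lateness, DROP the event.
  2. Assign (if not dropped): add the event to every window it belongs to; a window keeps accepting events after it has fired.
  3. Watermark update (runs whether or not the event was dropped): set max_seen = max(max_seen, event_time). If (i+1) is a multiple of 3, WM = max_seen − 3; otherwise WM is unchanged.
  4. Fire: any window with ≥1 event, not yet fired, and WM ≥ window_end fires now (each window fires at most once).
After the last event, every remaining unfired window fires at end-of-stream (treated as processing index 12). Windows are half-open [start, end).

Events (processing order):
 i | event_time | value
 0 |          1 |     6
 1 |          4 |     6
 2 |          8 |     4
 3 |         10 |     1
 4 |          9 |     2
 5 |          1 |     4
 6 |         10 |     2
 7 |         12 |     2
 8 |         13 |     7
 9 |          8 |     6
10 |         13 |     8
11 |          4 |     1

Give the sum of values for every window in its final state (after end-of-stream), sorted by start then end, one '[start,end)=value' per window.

[1,3)=6 [4,6)=6 [8,12)=15 [12,15)=17

i=0 t=1 v=6: → [1,3); WM=−∞
i=1 t=4 v=6: → [4,6); WM=−∞
i=2 t=8 v=4: → [8,10); WM=5
i=3 t=10 v=1: → [10,12); WM=5
i=4 t=9 v=2: → [8,12); WM=5
i=5 t=1 v=4: DROP (t<5-2); WM=7
i=6 t=10 v=2: → [8,12); WM=7
i=7 t=12 v=2: → [12,14); WM=7
i=8 t=13 v=7: → [12,15); WM=10
i=9 t=8 v=6: → [8,12); WM=10
i=10 t=13 v=8: → [12,15); WM=10
i=11 t=4 v=1: DROP (t<10-2); WM=10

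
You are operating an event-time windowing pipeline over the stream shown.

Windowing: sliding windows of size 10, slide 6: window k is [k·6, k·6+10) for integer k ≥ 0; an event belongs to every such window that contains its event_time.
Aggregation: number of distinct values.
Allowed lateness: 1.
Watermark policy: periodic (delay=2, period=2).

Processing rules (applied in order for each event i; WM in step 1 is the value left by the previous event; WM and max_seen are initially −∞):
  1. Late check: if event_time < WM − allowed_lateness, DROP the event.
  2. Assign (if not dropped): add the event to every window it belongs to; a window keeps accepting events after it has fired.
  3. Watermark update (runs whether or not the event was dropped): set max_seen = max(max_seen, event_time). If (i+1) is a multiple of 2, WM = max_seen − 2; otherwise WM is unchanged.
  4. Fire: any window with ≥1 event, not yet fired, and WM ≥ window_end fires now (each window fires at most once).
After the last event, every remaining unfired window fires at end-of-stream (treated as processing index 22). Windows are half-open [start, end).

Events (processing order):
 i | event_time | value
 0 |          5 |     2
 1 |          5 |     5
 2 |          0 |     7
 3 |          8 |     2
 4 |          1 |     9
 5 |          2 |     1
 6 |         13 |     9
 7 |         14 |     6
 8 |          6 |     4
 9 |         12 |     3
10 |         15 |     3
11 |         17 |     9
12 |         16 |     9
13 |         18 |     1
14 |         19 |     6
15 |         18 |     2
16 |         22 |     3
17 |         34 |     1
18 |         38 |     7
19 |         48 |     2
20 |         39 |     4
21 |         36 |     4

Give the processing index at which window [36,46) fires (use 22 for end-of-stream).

19

i=0 t=5 v=2: → [0,10); WM=−∞
i=1 t=5 v=5: → [0,10); WM=3
i=2 t=0 v=7: DROP (t<3-1); WM=3
i=3 t=8 v=2: → [6,16),[0,10); WM=6
i=4 t=1 v=9: DROP (t<6-1); WM=6
i=5 t=2 v=1: DROP (t<6-1); WM=6
i=6 t=13 v=9: → [12,22),[6,16); WM=6
i=7 t=14 v=6: → [12,22),[6,16); WM=12; [0,10) fires=2
i=8 t=6 v=4: DROP (t<12-1); WM=12
i=9 t=12 v=3: → [12,22),[6,16); WM=12
i=10 t=15 v=3: → [12,22),[6,16); WM=12
i=11 t=17 v=9: → [12,22); WM=15
i=12 t=16 v=9: → [12,22); WM=15
i=13 t=18 v=1: → [18,28),[12,22); WM=16; [6,16) fires=4
i=14 t=19 v=6: → [18,28),[12,22); WM=16
i=15 t=18 v=2: → [18,28),[12,22); WM=17
i=16 t=22 v=3: → [18,28); WM=17
i=17 t=34 v=1: → [30,40); WM=32; [12,22) fires=5 [18,28) fires=4
i=18 t=38 v=7: → [36,46),[30,40); WM=32
i=19 t=48 v=2: → [48,58),[42,52); WM=46; [30,40) fires=2 [36,46) fires=1
i=20 t=39 v=4: DROP (t<46-1); WM=46
i=21 t=36 v=4: DROP (t<46-1); WM=46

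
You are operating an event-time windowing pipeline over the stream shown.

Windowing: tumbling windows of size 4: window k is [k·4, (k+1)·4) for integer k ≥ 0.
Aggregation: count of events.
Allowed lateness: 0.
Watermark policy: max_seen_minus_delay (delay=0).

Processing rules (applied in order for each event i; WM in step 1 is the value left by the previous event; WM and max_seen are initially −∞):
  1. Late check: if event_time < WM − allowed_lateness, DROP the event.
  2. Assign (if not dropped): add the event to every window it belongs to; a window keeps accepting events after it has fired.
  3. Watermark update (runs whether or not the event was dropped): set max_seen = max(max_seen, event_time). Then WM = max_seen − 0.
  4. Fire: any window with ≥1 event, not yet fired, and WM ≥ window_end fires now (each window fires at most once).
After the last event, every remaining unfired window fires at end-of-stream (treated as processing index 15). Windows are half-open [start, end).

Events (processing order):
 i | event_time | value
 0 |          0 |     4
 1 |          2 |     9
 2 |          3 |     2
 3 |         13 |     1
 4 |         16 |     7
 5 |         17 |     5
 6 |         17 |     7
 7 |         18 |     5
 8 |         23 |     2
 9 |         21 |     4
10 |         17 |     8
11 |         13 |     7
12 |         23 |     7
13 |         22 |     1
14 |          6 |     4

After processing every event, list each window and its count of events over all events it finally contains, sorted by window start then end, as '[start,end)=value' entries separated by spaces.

[0,4)=3 [12,16)=1 [16,20)=4 [20,24)=2

i=0 t=0 v=4: → [0,4); WM=0
i=1 t=2 v=9: → [0,4); WM=2
i=2 t=3 v=2: → [0,4); WM=3
i=3 t=13 v=1: → [12,16); WM=13; [0,4) fires=3
i=4 t=16 v=7: → [16,20); WM=16; [12,16) fires=1
i=5 t=17 v=5: → [16,20); WM=17
i=6 t=17 v=7: → [16,20); WM=17
i=7 t=18 v=5: → [16,20); WM=18
i=8 t=23 v=2: → [20,24); WM=23; [16,20) fires=4
i=9 t=21 v=4: DROP (t<23-0); WM=23
i=10 t=17 v=8: DROP (t<23-0); WM=23
i=11 t=13 v=7: DROP (t<23-0); WM=23
i=12 t=23 v=7: → [20,24); WM=23
i=13 t=22 v=1: DROP (t<23-0); WM=23
i=14 t=6 v=4: DROP (t<23-0); WM=23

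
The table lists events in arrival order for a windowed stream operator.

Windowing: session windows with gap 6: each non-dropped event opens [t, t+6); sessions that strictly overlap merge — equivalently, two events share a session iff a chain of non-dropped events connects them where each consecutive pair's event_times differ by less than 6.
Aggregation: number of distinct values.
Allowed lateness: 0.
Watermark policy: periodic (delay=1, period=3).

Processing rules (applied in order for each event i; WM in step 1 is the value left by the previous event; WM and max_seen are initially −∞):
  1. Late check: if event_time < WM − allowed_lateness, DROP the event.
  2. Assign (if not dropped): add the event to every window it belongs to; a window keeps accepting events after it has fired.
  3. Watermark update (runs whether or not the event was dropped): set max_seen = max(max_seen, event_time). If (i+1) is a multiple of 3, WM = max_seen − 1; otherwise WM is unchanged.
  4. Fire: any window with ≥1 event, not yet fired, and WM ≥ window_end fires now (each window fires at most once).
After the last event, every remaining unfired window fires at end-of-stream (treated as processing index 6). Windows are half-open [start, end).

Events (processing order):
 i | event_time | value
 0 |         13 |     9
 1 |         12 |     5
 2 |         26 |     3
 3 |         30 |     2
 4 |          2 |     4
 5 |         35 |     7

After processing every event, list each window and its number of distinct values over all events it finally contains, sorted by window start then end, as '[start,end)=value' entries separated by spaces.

i=0 t=13 v=9: → [13,19); WM=−∞
i=1 t=12 v=5: → [12,19); WM=−∞
i=2 t=26 v=3: → [26,32); WM=25
i=3 t=30 v=2: → [26,36); WM=25
i=4 t=2 v=4: DROP (t<25-0); WM=25
i=5 t=35 v=7: → [26,41); WM=34

[12,19)=2 [26,41)=3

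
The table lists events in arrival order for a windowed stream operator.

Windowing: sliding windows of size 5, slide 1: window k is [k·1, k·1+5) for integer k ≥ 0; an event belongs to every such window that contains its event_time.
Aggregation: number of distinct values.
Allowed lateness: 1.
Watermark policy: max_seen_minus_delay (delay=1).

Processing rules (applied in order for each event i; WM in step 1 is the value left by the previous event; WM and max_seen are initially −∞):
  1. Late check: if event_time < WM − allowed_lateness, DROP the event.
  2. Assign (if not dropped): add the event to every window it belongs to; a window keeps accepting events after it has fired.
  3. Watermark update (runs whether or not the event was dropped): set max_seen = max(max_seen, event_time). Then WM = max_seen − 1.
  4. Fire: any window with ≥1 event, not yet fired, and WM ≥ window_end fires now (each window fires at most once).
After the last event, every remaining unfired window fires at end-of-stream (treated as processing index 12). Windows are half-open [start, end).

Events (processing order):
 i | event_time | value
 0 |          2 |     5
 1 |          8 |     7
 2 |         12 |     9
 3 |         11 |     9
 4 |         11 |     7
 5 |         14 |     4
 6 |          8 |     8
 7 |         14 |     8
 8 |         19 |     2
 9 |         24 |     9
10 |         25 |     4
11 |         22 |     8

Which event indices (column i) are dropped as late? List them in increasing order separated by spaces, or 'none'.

6 11

i=0 t=2 v=5: → [2,7),[1,6),[0,5); WM=1
i=1 t=8 v=7: → [8,13),[7,12),[6,11),[5,10),[4,9); WM=7; [0,5) fires=1 [1,6) fires=1 [2,7) fires=1
i=2 t=12 v=9: → [12,17),[11,16),[10,15),[9,14),[8,13); WM=11; [4,9) fires=1 [5,10) fires=1 [6,11) fires=1
i=3 t=11 v=9: → [11,16),[10,15),[9,14),[8,13),[7,12); WM=11
i=4 t=11 v=7: → [11,16),[10,15),[9,14),[8,13),[7,12); WM=11
i=5 t=14 v=4: → [14,19),[13,18),[12,17),[11,16),[10,15); WM=13; [7,12) fires=2 [8,13) fires=2
i=6 t=8 v=8: DROP (t<13-1); WM=13
i=7 t=14 v=8: → [14,19),[13,18),[12,17),[11,16),[10,15); WM=13
i=8 t=19 v=2: → [19,24),[18,23),[17,22),[16,21),[15,20); WM=18; [9,14) fires=2 [10,15) fires=4 [11,16) fires=4 [12,17) fires=3 [13,18) fires=2
i=9 t=24 v=9: → [24,29),[23,28),[22,27),[21,26),[20,25); WM=23; [14,19) fires=2 [15,20) fires=1 [16,21) fires=1 [17,22) fires=1 [18,23) fires=1
i=10 t=25 v=4: → [25,30),[24,29),[23,28),[22,27),[21,26); WM=24; [19,24) fires=1
i=11 t=22 v=8: DROP (t<24-1); WM=24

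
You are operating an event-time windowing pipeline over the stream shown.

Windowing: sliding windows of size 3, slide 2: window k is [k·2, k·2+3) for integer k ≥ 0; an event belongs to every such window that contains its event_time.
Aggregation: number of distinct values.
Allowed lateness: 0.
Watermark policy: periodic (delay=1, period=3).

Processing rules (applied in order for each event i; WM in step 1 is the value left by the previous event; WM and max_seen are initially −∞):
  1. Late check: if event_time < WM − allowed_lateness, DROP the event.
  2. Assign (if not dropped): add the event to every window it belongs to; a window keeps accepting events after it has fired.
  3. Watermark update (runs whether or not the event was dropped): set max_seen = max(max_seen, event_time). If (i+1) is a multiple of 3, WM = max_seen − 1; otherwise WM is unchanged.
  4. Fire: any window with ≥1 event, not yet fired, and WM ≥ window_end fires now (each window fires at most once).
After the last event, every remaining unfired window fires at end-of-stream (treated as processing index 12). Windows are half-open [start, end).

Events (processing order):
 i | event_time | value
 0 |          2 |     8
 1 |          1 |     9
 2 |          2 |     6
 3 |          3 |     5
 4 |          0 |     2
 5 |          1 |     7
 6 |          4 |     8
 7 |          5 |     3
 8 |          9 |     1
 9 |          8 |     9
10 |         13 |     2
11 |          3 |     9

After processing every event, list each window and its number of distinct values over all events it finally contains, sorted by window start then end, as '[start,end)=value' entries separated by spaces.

[0,3)=4 [2,5)=3 [4,7)=2 [6,9)=1 [8,11)=2 [12,15)=1

i=0 t=2 v=8: → [2,5),[0,3); WM=−∞
i=1 t=1 v=9: → [0,3); WM=−∞
i=2 t=2 v=6: → [2,5),[0,3); WM=1
i=3 t=3 v=5: → [2,5); WM=1
i=4 t=0 v=2: DROP (t<1-0); WM=1
i=5 t=1 v=7: → [0,3); WM=2
i=6 t=4 v=8: → [4,7),[2,5); WM=2
i=7 t=5 v=3: → [4,7); WM=2
i=8 t=9 v=1: → [8,11); WM=8; [0,3) fires=4 [2,5) fires=3 [4,7) fires=2
i=9 t=8 v=9: → [8,11),[6,9); WM=8
i=10 t=13 v=2: → [12,15); WM=8
i=11 t=3 v=9: DROP (t<8-0); WM=12; [6,9) fires=1 [8,11) fires=2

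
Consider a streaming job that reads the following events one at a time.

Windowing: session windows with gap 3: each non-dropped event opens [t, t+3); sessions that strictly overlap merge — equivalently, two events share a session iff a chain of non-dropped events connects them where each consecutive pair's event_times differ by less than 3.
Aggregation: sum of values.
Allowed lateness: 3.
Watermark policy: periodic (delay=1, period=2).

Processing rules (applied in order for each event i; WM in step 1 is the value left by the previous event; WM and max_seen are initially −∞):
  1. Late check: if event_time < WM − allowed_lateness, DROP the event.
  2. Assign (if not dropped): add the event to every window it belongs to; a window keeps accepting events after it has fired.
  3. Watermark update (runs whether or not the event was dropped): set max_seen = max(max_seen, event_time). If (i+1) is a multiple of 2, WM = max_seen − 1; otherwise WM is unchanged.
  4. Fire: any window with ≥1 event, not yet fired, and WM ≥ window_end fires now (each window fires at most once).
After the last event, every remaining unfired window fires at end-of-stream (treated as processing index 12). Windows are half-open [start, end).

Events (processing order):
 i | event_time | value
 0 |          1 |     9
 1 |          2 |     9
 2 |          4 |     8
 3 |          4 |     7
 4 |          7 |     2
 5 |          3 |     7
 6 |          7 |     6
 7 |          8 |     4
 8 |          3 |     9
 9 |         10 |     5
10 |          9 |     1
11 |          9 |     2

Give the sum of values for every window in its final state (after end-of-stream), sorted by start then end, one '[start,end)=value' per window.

i=0 t=1 v=9: → [1,4); WM=−∞
i=1 t=2 v=9: → [1,5); WM=1
i=2 t=4 v=8: → [1,7); WM=1
i=3 t=4 v=7: → [1,7); WM=3
i=4 t=7 v=2: → [7,10); WM=3
i=5 t=3 v=7: → [1,7); WM=6
i=6 t=7 v=6: → [7,10); WM=6
i=7 t=8 v=4: → [7,11); WM=7
i=8 t=3 v=9: DROP (t<7-3); WM=7
i=9 t=10 v=5: → [7,13); WM=9
i=10 t=9 v=1: → [7,13); WM=9
i=11 t=9 v=2: → [7,13); WM=9

[1,7)=40 [7,13)=20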